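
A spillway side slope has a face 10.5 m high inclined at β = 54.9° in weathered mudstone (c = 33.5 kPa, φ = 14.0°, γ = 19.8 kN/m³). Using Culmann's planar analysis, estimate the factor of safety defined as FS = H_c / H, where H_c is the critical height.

H_c = (4c/γ) · sinβ cosφ / [1 − cos(β − φ)]
    = (4·33.5/19.8) · sin54.9°·cos14.0° / [1 − cos40.9°]
    = 6.768 · 0.7938 / 0.2441 = 22.01 m
FS = H_c / H = 22.01 / 10.5 = 2.096

FS = 2.10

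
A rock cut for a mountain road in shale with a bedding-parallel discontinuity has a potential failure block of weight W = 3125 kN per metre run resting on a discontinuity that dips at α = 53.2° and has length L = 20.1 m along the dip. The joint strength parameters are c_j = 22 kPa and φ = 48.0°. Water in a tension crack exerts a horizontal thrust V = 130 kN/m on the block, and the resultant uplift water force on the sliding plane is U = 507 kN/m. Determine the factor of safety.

FS = 0.71

Resolving the block weight along and normal to the plane and applying the Mohr–Coulomb strength on the joint:
N' = W cosα − U − V sinα = 3125·cos53.2° − 507 − 130·sin53.2° = 1260.9 kN/m
Driving force T = W sinα + V cosα = 3125·sin53.2° + 130·cos53.2° = 2580.2 kN/m
Resisting force R = c_j·L + N'·tanφ = 22·20.1 + 1260.9·tan48.0° = 442.2 + 1400.3 = 1842.5 kN/m
FS = R / T = 1842.5 / 2580.2 = 0.714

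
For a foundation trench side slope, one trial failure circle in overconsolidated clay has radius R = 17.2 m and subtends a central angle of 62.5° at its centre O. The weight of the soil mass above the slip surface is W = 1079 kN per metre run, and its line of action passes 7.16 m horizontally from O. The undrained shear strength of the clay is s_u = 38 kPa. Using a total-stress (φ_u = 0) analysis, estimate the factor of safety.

FS = 1.59

Taking moments about the centre O, the resisting moment is provided by the undrained shear strength acting along the arc:
Arc length L_a = R·θ = 17.2·(62.5°·π/180) = 17.2·1.0908 = 18.76 m
M_R = s_u·L_a·R = 38·18.76·17.2 = 12263.0 kN·m/m
M_D = W·d = 1079·7.16 = 7725.6 kN·m/m
FS = M_R / M_D = 12263.0 / 7725.6 = 1.587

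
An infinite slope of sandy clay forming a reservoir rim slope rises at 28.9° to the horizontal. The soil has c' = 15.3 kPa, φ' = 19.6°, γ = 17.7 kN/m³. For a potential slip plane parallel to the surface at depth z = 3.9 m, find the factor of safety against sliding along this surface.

FS = 1.17

For an infinite slope with a slip plane parallel to the surface (no pore pressure): FS = [c' + γz cos²β tanφ'] / [γz sinβ cosβ].
γz = 17.7·3.9 = 69.03 kN/m²
Numerator = 15.3 + 69.03·cos²28.9°·tan19.6° = 15.3 + 69.03·0.7664·0.3561 = 34.139 kPa
Denominator = 69.03·sin28.9°·cos28.9° = 69.03·0.4833·0.8755 = 29.206 kPa
FS = 34.139 / 29.206 = 1.169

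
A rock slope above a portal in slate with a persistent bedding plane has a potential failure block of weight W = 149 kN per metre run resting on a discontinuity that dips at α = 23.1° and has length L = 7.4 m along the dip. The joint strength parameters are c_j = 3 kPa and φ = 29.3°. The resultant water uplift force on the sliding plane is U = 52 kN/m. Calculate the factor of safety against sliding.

FS = 1.20

Resolving the block weight along and normal to the plane and applying the Mohr–Coulomb strength on the joint:
N' = W cosα − U = 149·cos23.1° − 52 = 85.1 kN/m
Driving force T = W sinα = 149·sin23.1° = 58.5 kN/m
Resisting force R = c_j·L + N'·tanφ = 3·7.4 + 85.1·tan29.3° = 22.2 + 47.7 = 69.9 kN/m
FS = R / T = 69.9 / 58.5 = 1.196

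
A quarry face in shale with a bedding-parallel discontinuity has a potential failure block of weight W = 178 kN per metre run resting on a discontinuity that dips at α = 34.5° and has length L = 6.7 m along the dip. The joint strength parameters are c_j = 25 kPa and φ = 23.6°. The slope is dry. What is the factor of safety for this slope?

FS = 2.30

Resolving the block weight along and normal to the plane and applying the Mohr–Coulomb strength on the joint:
N' = W cosα = 178·cos34.5° = 146.7 kN/m
Driving force T = W sinα = 178·sin34.5° = 100.8 kN/m
Resisting force R = c_j·L + N'·tanφ = 25·6.7 + 146.7·tan23.6° = 167.5 + 64.1 = 231.6 kN/m
FS = R / T = 231.6 / 100.8 = 2.297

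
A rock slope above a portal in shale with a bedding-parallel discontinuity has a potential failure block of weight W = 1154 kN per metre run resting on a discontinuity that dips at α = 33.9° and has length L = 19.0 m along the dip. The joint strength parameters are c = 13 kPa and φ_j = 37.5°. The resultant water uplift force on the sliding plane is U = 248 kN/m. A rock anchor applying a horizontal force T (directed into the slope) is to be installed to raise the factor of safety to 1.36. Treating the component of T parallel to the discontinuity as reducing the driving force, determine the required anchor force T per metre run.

T = 54 kN/m

Resolving forces along and normal to the sliding plane, with the horizontal anchor force T adding T·sinα to the effective normal force and T·cosα acting up the plane against the driving force:
FS = [cL + (W cosα − U + T sinα) tanφ_j] / [W sinα − T cosα]
Without the anchor: N' = 709.8 kN/m, driving T_d = 643.6 kN/m, resisting R = 13·19.0 + 709.8·tan37.5° = 791.7 kN/m, FS = 1.23.
Setting FS = 1.36 and solving for T:
1.36·(643.6 − T cos33.9°) = 791.7 + T sin33.9°·tan37.5°
T·(sin33.9°·tan37.5° + 1.36·cos33.9°) = 1.36·643.6 − 791.7
T·(0.5577·0.7673 + 1.36·0.8300) = 875.3 − 791.7 = 83.7
T·1.5568 = 83.7
T = 53.7 kN/m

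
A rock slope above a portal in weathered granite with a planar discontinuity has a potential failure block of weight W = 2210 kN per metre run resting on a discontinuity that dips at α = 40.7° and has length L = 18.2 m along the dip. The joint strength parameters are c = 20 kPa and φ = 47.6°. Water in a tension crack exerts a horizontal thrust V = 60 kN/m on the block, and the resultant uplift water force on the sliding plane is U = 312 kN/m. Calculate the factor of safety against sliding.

FS = 1.22

Resolving the block weight along and normal to the plane and applying the Mohr–Coulomb strength on the joint:
N' = W cosα − U − V sinα = 2210·cos40.7° − 312 − 60·sin40.7° = 1324.4 kN/m
Driving force T = W sinα + V cosα = 2210·sin40.7° + 60·cos40.7° = 1486.6 kN/m
Resisting force R = c·L + N'·tanφ = 20·18.2 + 1324.4·tan47.6° = 364.0 + 1450.3 = 1814.3 kN/m
FS = R / T = 1814.3 / 1486.6 = 1.220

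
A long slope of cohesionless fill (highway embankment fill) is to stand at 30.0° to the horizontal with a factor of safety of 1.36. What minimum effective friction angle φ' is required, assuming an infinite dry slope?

FS = tanφ'/tanβ ⇒ tanφ' = FS · tanβ = 1.36 · tan30.0° = 0.7852
φ' = arctan(0.7852) = 38.14°

φ' = 38.1°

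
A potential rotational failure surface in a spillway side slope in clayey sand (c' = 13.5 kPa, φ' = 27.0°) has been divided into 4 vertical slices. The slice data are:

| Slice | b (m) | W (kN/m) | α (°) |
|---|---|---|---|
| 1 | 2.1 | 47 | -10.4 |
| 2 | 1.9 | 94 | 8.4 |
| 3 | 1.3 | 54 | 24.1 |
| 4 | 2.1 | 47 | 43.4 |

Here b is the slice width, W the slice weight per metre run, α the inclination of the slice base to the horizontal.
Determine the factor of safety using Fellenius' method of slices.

Ordinary method of slices: FS = Σ[c'·Δl_i + (W_i cosα_i)·tanφ'] / Σ W_i sinα_i, with Δl_i = b_i / cosα_i.
Slice 1: Δl = 2.1/cos(-10.4°) = 2.135 m; N'_1 = 47·cos(-10.4°) = 46.2; c'Δl = 28.82; W sinα = -8.5
Slice 2: Δl = 1.9/cos8.4° = 1.921 m; N'_2 = 94·cos8.4° = 93.0; c'Δl = 25.93; W sinα = 13.7
Slice 3: Δl = 1.3/cos24.1° = 1.424 m; N'_3 = 54·cos24.1° = 49.3; c'Δl = 19.23; W sinα = 22.0
Slice 4: Δl = 2.1/cos43.4° = 2.890 m; N'_4 = 47·cos43.4° = 34.1; c'Δl = 39.02; W sinα = 32.3
Σc'Δl = 113.0 kN/m; ΣN' = 222.7 kN/m; ΣW sinα = 59.6 kN/m
Resisting = 113.0 + 222.7·tan27.0° = 113.0 + 113.5 = 226.4 kN/m
FS = 226.4 / 59.6 = 3.800

FS = 3.80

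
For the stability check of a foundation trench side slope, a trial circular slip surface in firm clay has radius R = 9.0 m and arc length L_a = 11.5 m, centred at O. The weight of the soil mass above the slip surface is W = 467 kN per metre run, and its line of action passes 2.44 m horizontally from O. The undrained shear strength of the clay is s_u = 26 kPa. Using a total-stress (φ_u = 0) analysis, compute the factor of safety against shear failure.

FS = 2.36

Taking moments about the centre O, the resisting moment is provided by the undrained shear strength acting along the arc:
M_R = s_u·L_a·R = 26·11.50·9.0 = 2691.0 kN·m/m
M_D = W·d = 467·2.44 = 1139.5 kN·m/m
FS = M_R / M_D = 2691.0 / 1139.5 = 2.362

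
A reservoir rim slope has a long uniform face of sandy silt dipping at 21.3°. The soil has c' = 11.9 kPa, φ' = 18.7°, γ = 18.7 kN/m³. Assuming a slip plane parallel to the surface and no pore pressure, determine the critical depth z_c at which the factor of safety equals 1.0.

Setting FS = 1.00 in FS = [c' + γz cos²β tanφ'] / [γz sinβ cosβ] and solving for z:
z = c' / [γ cosβ (FS·sinβ − cosβ·tanφ')]
  = 11.9 / [18.7·cos21.3°·(1.00·sin21.3° − cos21.3°·tan18.7°)]
  = 11.9 / [18.7·0.9317·(1.00·0.3633 − 0.9317·0.3385)]
  = 11.9 / 0.8344 = 14.262 m

z_c = 14.26 m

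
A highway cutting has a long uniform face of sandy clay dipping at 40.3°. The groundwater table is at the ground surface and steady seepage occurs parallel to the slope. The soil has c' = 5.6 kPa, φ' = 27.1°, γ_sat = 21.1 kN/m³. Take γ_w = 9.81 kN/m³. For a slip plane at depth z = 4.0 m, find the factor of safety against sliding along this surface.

With seepage parallel to the slope and the water table at the surface, the effective normal stress on the slip plane uses the buoyant unit weight γ' = γ_sat − γ_w while the driving shear stress uses γ_sat:
FS = [c' + γ' z cos²β tanφ'] / [γ_sat z sinβ cosβ]
γ' = 21.1 − 9.81 = 11.29 kN/m³
Numerator = 5.6 + 11.29·4.0·cos²40.3°·tan27.1° = 5.6 + 11.29·4.0·0.5817·0.5117 = 19.042 kPa
Denominator = 21.1·4.0·sin40.3°·cos40.3° = 21.1·4.0·0.6468·0.7627 = 41.633 kPa
FS = 19.042 / 41.633 = 0.457

FS = 0.46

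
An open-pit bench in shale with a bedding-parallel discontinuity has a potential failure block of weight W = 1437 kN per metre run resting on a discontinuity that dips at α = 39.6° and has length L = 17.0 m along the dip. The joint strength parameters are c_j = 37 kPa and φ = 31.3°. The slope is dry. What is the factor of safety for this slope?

Resolving the block weight along and normal to the plane and applying the Mohr–Coulomb strength on the joint:
N' = W cosα = 1437·cos39.6° = 1107.2 kN/m
Driving force T = W sinα = 1437·sin39.6° = 916.0 kN/m
Resisting force R = c_j·L + N'·tanφ = 37·17.0 + 1107.2·tan31.3° = 629.0 + 673.2 = 1302.2 kN/m
FS = R / T = 1302.2 / 916.0 = 1.422

FS = 1.42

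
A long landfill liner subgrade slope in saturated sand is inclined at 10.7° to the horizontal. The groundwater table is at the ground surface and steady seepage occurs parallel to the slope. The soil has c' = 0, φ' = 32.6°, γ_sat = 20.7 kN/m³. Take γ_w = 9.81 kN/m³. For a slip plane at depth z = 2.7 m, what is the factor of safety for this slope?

With seepage parallel to the slope and the water table at the surface, the effective normal stress on the slip plane uses the buoyant unit weight γ' = γ_sat − γ_w while the driving shear stress uses γ_sat:
FS = [c' + γ' z cos²β tanφ'] / [γ_sat z sinβ cosβ]
(For c' = 0 this reduces to FS = (γ'/γ_sat)·tanφ'/tanβ.)
γ' = 20.7 − 9.81 = 10.89 kN/m³
Numerator = 0.0 + 10.89·2.7·cos²10.7°·tan32.6° = 0.0 + 10.89·2.7·0.9655·0.6395 = 18.156 kPa
Denominator = 20.7·2.7·sin10.7°·cos10.7° = 20.7·2.7·0.1857·0.9826 = 10.196 kPa
FS = 18.156 / 10.196 = 1.781

FS = 1.78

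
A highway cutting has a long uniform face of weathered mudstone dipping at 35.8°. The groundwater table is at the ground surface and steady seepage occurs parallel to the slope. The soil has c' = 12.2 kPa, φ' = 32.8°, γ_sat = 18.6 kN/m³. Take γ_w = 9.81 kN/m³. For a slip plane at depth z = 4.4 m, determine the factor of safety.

With seepage parallel to the slope and the water table at the surface, the effective normal stress on the slip plane uses the buoyant unit weight γ' = γ_sat − γ_w while the driving shear stress uses γ_sat:
FS = [c' + γ' z cos²β tanφ'] / [γ_sat z sinβ cosβ]
γ' = 18.6 − 9.81 = 8.79 kN/m³
Numerator = 12.2 + 8.79·4.4·cos²35.8°·tan32.8° = 12.2 + 8.79·4.4·0.6578·0.6445 = 28.596 kPa
Denominator = 18.6·4.4·sin35.8°·cos35.8° = 18.6·4.4·0.5850·0.8111 = 38.828 kPa
FS = 28.596 / 38.828 = 0.736

FS = 0.74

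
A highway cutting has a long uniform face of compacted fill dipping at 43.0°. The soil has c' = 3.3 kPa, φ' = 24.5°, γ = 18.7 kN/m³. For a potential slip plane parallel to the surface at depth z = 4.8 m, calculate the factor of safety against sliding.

FS = 0.56

For an infinite slope with a slip plane parallel to the surface (no pore pressure): FS = [c' + γz cos²β tanφ'] / [γz sinβ cosβ].
γz = 18.7·4.8 = 89.76 kN/m²
Numerator = 3.3 + 89.76·cos²43.0°·tan24.5° = 3.3 + 89.76·0.5349·0.4557 = 25.180 kPa
Denominator = 89.76·sin43.0°·cos43.0° = 89.76·0.6820·0.7314 = 44.771 kPa
FS = 25.180 / 44.771 = 0.562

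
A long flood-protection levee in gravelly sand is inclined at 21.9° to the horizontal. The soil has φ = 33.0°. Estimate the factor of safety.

FS = 1.62

For a dry cohesionless infinite slope the factor of safety is FS = tanφ / tanβ.
FS = tan33.0° / tan21.9° = 0.6494 / 0.4020 = 1.615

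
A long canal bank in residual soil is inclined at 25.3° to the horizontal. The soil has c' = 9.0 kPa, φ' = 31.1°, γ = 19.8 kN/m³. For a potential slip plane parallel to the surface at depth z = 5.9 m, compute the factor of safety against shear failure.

For an infinite slope with a slip plane parallel to the surface (no pore pressure): FS = [c' + γz cos²β tanφ'] / [γz sinβ cosβ].
γz = 19.8·5.9 = 116.82 kN/m²
Numerator = 9.0 + 116.82·cos²25.3°·tan31.1° = 9.0 + 116.82·0.8174·0.6032 = 66.600 kPa
Denominator = 116.82·sin25.3°·cos25.3° = 116.82·0.4274·0.9041 = 45.135 kPa
FS = 66.600 / 45.135 = 1.476

FS = 1.48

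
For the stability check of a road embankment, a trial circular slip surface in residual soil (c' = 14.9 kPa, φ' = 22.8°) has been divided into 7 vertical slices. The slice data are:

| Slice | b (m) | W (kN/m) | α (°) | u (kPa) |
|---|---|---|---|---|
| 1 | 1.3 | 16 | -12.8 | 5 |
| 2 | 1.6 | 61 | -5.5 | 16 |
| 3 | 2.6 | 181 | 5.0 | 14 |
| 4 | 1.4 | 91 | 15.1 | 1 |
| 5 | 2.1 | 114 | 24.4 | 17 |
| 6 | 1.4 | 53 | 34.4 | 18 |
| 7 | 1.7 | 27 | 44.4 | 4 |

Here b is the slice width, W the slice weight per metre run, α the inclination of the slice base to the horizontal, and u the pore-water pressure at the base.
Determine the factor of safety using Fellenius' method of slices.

Ordinary method of slices: FS = Σ[c'·Δl_i + (W_i cosα_i − u_i·Δl_i)·tanφ'] / Σ W_i sinα_i, with Δl_i = b_i / cosα_i.
Slice 1: Δl = 1.3/cos(-12.8°) = 1.333 m; N'_1 = 16·cos(-12.8°) − 5·1.333 = 8.9; c'Δl = 19.86; W sinα = -3.5
Slice 2: Δl = 1.6/cos(-5.5°) = 1.607 m; N'_2 = 61·cos(-5.5°) − 16·1.607 = 35.0; c'Δl = 23.95; W sinα = -5.8
Slice 3: Δl = 2.6/cos5.0° = 2.610 m; N'_3 = 181·cos5.0° − 14·2.610 = 143.8; c'Δl = 38.89; W sinα = 15.8
Slice 4: Δl = 1.4/cos15.1° = 1.450 m; N'_4 = 91·cos15.1° − 1·1.450 = 86.4; c'Δl = 21.61; W sinα = 23.7
Slice 5: Δl = 2.1/cos24.4° = 2.306 m; N'_5 = 114·cos24.4° − 17·2.306 = 64.6; c'Δl = 34.36; W sinα = 47.1
Slice 6: Δl = 1.4/cos34.4° = 1.697 m; N'_6 = 53·cos34.4° − 18·1.697 = 13.2; c'Δl = 25.28; W sinα = 29.9
Slice 7: Δl = 1.7/cos44.4° = 2.379 m; N'_7 = 27·cos44.4° − 4·2.379 = 9.8; c'Δl = 35.45; W sinα = 18.9
Σc'Δl = 199.4 kN/m; ΣN' = 361.7 kN/m; ΣW sinα = 126.0 kN/m
Resisting = 199.4 + 361.7·tan22.8° = 199.4 + 152.0 = 351.4 kN/m
FS = 351.4 / 126.0 = 2.789

FS = 2.79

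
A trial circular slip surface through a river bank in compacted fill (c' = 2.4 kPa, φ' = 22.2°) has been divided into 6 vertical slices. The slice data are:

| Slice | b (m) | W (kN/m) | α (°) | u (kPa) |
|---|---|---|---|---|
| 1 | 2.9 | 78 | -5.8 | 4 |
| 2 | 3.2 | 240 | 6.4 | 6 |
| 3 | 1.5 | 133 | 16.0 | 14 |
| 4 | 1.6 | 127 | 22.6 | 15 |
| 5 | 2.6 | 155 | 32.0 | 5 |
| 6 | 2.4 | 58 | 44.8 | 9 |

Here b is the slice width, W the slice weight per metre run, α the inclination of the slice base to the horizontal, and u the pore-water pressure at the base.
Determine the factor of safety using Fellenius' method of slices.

FS = 1.26

Ordinary method of slices: FS = Σ[c'·Δl_i + (W_i cosα_i − u_i·Δl_i)·tanφ'] / Σ W_i sinα_i, with Δl_i = b_i / cosα_i.
Slice 1: Δl = 2.9/cos(-5.8°) = 2.915 m; N'_1 = 78·cos(-5.8°) − 4·2.915 = 65.9; c'Δl = 7.00; W sinα = -7.9
Slice 2: Δl = 3.2/cos6.4° = 3.220 m; N'_2 = 240·cos6.4° − 6·3.220 = 219.2; c'Δl = 7.73; W sinα = 26.8
Slice 3: Δl = 1.5/cos16.0° = 1.560 m; N'_3 = 133·cos16.0° − 14·1.560 = 106.0; c'Δl = 3.75; W sinα = 36.7
Slice 4: Δl = 1.6/cos22.6° = 1.733 m; N'_4 = 127·cos22.6° − 15·1.733 = 91.3; c'Δl = 4.16; W sinα = 48.8
Slice 5: Δl = 2.6/cos32.0° = 3.066 m; N'_5 = 155·cos32.0° − 5·3.066 = 116.1; c'Δl = 7.36; W sinα = 82.1
Slice 6: Δl = 2.4/cos44.8° = 3.382 m; N'_6 = 58·cos44.8° − 9·3.382 = 10.7; c'Δl = 8.12; W sinα = 40.9
Σc'Δl = 38.1 kN/m; ΣN' = 609.2 kN/m; ΣW sinα = 227.3 kN/m
Resisting = 38.1 + 609.2·tan22.2° = 38.1 + 248.6 = 286.7 kN/m
FS = 286.7 / 227.3 = 1.261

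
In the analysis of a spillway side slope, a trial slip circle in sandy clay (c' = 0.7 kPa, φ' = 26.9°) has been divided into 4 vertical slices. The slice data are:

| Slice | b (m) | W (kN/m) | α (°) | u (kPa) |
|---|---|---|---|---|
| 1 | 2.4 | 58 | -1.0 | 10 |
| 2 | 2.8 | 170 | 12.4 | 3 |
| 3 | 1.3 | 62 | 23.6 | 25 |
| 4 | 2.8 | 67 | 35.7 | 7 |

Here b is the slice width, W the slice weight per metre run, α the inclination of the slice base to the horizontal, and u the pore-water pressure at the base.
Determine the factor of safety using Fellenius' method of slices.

Ordinary method of slices: FS = Σ[c'·Δl_i + (W_i cosα_i − u_i·Δl_i)·tanφ'] / Σ W_i sinα_i, with Δl_i = b_i / cosα_i.
Slice 1: Δl = 2.4/cos(-1.0°) = 2.400 m; N'_1 = 58·cos(-1.0°) − 10·2.400 = 34.0; c'Δl = 1.68; W sinα = -1.0
Slice 2: Δl = 2.8/cos12.4° = 2.867 m; N'_2 = 170·cos12.4° − 3·2.867 = 157.4; c'Δl = 2.01; W sinα = 36.5
Slice 3: Δl = 1.3/cos23.6° = 1.419 m; N'_3 = 62·cos23.6° − 25·1.419 = 21.3; c'Δl = 0.99; W sinα = 24.8
Slice 4: Δl = 2.8/cos35.7° = 3.448 m; N'_4 = 67·cos35.7° − 7·3.448 = 30.3; c'Δl = 2.41; W sinα = 39.1
Σc'Δl = 7.1 kN/m; ΣN' = 243.0 kN/m; ΣW sinα = 99.4 kN/m
Resisting = 7.1 + 243.0·tan26.9° = 7.1 + 123.3 = 130.4 kN/m
FS = 130.4 / 99.4 = 1.312

FS = 1.31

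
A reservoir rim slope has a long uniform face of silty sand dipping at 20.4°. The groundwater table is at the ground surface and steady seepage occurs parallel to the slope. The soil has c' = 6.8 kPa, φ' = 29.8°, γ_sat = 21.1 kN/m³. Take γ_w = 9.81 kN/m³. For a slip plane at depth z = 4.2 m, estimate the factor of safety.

FS = 1.06

With seepage parallel to the slope and the water table at the surface, the effective normal stress on the slip plane uses the buoyant unit weight γ' = γ_sat − γ_w while the driving shear stress uses γ_sat:
FS = [c' + γ' z cos²β tanφ'] / [γ_sat z sinβ cosβ]
γ' = 21.1 − 9.81 = 11.29 kN/m³
Numerator = 6.8 + 11.29·4.2·cos²20.4°·tan29.8° = 6.8 + 11.29·4.2·0.8785·0.5727 = 30.657 kPa
Denominator = 21.1·4.2·sin20.4°·cos20.4° = 21.1·4.2·0.3486·0.9373 = 28.953 kPa
FS = 30.657 / 28.953 = 1.059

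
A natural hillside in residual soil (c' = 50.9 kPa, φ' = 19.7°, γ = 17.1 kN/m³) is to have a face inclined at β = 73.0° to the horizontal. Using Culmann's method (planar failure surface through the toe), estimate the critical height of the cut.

Culmann's analysis gives the critical failure plane at α_cr = (β + φ')/2 = (73.0 + 19.7)/2 = 46.4°, and the critical height
H_c = (4c'/γ) · sinβ cosφ' / [1 − cos(β − φ')]
    = (4·50.9/17.1) · sin73.0°·cos19.7° / [1 − cos(53.3°)]
    = 11.906 · 0.9563·0.9415 / [1 − 0.5976]
    = 11.906 · 0.9003 / 0.4024
    = 26.64 m

H_c = 26.64 m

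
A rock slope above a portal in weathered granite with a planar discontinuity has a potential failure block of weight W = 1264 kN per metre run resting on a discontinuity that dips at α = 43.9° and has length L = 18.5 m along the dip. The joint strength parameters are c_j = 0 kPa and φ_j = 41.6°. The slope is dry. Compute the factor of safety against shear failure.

Resolving the block weight along and normal to the plane and applying the Mohr–Coulomb strength on the joint:
N' = W cosα = 1264·cos43.9° = 910.8 kN/m
Driving force T = W sinα = 1264·sin43.9° = 876.5 kN/m
Resisting force R = c_j·L + N'·tanφ_j = 0·18.5 + 910.8·tan41.6° = 0.0 + 808.6 = 808.6 kN/m
FS = R / T = 808.6 / 876.5 = 0.923

FS = 0.92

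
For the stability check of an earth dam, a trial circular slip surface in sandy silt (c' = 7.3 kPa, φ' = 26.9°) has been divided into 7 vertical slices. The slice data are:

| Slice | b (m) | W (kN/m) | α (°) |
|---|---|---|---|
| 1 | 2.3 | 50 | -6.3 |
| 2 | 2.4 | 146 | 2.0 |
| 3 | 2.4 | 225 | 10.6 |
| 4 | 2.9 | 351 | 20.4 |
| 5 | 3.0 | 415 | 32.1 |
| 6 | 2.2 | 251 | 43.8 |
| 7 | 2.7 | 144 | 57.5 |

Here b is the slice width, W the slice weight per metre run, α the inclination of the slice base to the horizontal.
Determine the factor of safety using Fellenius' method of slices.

Ordinary method of slices: FS = Σ[c'·Δl_i + (W_i cosα_i)·tanφ'] / Σ W_i sinα_i, with Δl_i = b_i / cosα_i.
Slice 1: Δl = 2.3/cos(-6.3°) = 2.314 m; N'_1 = 50·cos(-6.3°) = 49.7; c'Δl = 16.89; W sinα = -5.5
Slice 2: Δl = 2.4/cos2.0° = 2.401 m; N'_2 = 146·cos2.0° = 145.9; c'Δl = 17.53; W sinα = 5.1
Slice 3: Δl = 2.4/cos10.6° = 2.442 m; N'_3 = 225·cos10.6° = 221.2; c'Δl = 17.82; W sinα = 41.4
Slice 4: Δl = 2.9/cos20.4° = 3.094 m; N'_4 = 351·cos20.4° = 329.0; c'Δl = 22.59; W sinα = 122.3
Slice 5: Δl = 3.0/cos32.1° = 3.541 m; N'_5 = 415·cos32.1° = 351.6; c'Δl = 25.85; W sinα = 220.5
Slice 6: Δl = 2.2/cos43.8° = 3.048 m; N'_6 = 251·cos43.8° = 181.2; c'Δl = 22.25; W sinα = 173.7
Slice 7: Δl = 2.7/cos57.5° = 5.025 m; N'_7 = 144·cos57.5° = 77.4; c'Δl = 36.68; W sinα = 121.4
Σc'Δl = 159.6 kN/m; ΣN' = 1355.8 kN/m; ΣW sinα = 679.1 kN/m
Resisting = 159.6 + 1355.8·tan26.9° = 159.6 + 687.9 = 847.5 kN/m
FS = 847.5 / 679.1 = 1.248

FS = 1.25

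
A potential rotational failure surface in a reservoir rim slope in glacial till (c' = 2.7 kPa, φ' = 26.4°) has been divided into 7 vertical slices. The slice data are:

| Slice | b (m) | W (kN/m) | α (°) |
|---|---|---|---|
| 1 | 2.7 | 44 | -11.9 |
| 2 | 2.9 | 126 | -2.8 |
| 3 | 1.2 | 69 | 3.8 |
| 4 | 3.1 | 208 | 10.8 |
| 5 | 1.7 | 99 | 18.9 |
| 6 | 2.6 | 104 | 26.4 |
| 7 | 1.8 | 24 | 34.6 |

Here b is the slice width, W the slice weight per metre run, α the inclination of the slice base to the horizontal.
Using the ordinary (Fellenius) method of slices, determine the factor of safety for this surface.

FS = 3.06

Ordinary method of slices: FS = Σ[c'·Δl_i + (W_i cosα_i)·tanφ'] / Σ W_i sinα_i, with Δl_i = b_i / cosα_i.
Slice 1: Δl = 2.7/cos(-11.9°) = 2.759 m; N'_1 = 44·cos(-11.9°) = 43.1; c'Δl = 7.45; W sinα = -9.1
Slice 2: Δl = 2.9/cos(-2.8°) = 2.903 m; N'_2 = 126·cos(-2.8°) = 125.8; c'Δl = 7.84; W sinα = -6.2
Slice 3: Δl = 1.2/cos3.8° = 1.203 m; N'_3 = 69·cos3.8° = 68.8; c'Δl = 3.25; W sinα = 4.6
Slice 4: Δl = 3.1/cos10.8° = 3.156 m; N'_4 = 208·cos10.8° = 204.3; c'Δl = 8.52; W sinα = 39.0
Slice 5: Δl = 1.7/cos18.9° = 1.797 m; N'_5 = 99·cos18.9° = 93.7; c'Δl = 4.85; W sinα = 32.1
Slice 6: Δl = 2.6/cos26.4° = 2.903 m; N'_6 = 104·cos26.4° = 93.2; c'Δl = 7.84; W sinα = 46.2
Slice 7: Δl = 1.8/cos34.6° = 2.187 m; N'_7 = 24·cos34.6° = 19.8; c'Δl = 5.90; W sinα = 13.6
Σc'Δl = 45.7 kN/m; ΣN' = 648.6 kN/m; ΣW sinα = 120.3 kN/m
Resisting = 45.7 + 648.6·tan26.4° = 45.7 + 322.0 = 367.6 kN/m
FS = 367.6 / 120.3 = 3.057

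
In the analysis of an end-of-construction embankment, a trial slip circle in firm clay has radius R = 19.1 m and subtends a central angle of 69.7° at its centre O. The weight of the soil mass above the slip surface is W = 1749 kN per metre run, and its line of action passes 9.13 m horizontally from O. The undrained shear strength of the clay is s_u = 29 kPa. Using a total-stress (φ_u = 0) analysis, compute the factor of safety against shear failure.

FS = 0.81

Taking moments about the centre O, the resisting moment is provided by the undrained shear strength acting along the arc:
Arc length L_a = R·θ = 19.1·(69.7°·π/180) = 19.1·1.2165 = 23.24 m
M_R = s_u·L_a·R = 29·23.24·19.1 = 12869.9 kN·m/m
M_D = W·d = 1749·9.13 = 15968.4 kN·m/m
FS = M_R / M_D = 12869.9 / 15968.4 = 0.806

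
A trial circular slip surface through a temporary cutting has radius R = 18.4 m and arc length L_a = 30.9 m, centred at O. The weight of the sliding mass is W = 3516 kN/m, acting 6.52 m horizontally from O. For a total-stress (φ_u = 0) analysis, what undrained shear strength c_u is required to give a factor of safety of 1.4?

c_u = 56.4 kPa

FS = c_u·L_a·R / (W·d), so c_u = FS·W·d / (L_a·R).
c_u = 1.4·3516·6.52 / (30.90·18.4) = 32094.0 / 568.56 = 56.45 kPa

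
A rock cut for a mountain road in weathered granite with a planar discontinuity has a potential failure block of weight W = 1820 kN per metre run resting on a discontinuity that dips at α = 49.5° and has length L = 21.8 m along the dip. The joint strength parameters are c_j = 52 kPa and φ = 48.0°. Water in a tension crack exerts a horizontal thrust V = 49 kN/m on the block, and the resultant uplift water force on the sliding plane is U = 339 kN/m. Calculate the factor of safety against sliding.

Resolving the block weight along and normal to the plane and applying the Mohr–Coulomb strength on the joint:
N' = W cosα − U − V sinα = 1820·cos49.5° − 339 − 49·sin49.5° = 805.7 kN/m
Driving force T = W sinα + V cosα = 1820·sin49.5° + 49·cos49.5° = 1415.8 kN/m
Resisting force R = c_j·L + N'·tanφ = 52·21.8 + 805.7·tan48.0° = 1133.6 + 894.9 = 2028.5 kN/m
FS = R / T = 2028.5 / 1415.8 = 1.433

FS = 1.43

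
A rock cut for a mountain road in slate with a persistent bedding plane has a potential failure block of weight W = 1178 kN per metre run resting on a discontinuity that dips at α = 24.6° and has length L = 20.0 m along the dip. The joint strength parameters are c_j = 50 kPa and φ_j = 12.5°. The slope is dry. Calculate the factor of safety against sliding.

FS = 2.52

Resolving the block weight along and normal to the plane and applying the Mohr–Coulomb strength on the joint:
N' = W cosα = 1178·cos24.6° = 1071.1 kN/m
Driving force T = W sinα = 1178·sin24.6° = 490.4 kN/m
Resisting force R = c_j·L + N'·tanφ_j = 50·20.0 + 1071.1·tan12.5° = 1000.0 + 237.5 = 1237.5 kN/m
FS = R / T = 1237.5 / 490.4 = 2.523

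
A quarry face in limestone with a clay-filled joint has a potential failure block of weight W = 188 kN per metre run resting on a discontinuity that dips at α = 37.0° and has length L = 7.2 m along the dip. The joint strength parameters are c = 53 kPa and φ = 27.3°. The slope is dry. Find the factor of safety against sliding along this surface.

Resolving the block weight along and normal to the plane and applying the Mohr–Coulomb strength on the joint:
N' = W cosα = 188·cos37.0° = 150.1 kN/m
Driving force T = W sinα = 188·sin37.0° = 113.1 kN/m
Resisting force R = c·L + N'·tanφ = 53·7.2 + 150.1·tan27.3° = 381.6 + 77.5 = 459.1 kN/m
FS = R / T = 459.1 / 113.1 = 4.058

FS = 4.06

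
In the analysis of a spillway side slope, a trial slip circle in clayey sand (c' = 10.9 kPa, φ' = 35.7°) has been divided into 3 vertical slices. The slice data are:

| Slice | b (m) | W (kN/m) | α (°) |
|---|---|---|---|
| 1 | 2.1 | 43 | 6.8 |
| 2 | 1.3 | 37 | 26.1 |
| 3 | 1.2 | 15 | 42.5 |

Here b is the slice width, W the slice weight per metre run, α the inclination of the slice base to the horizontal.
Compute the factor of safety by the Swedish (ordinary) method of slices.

Ordinary method of slices: FS = Σ[c'·Δl_i + (W_i cosα_i)·tanφ'] / Σ W_i sinα_i, with Δl_i = b_i / cosα_i.
Slice 1: Δl = 2.1/cos6.8° = 2.115 m; N'_1 = 43·cos6.8° = 42.7; c'Δl = 23.05; W sinα = 5.1
Slice 2: Δl = 1.3/cos26.1° = 1.448 m; N'_2 = 37·cos26.1° = 33.2; c'Δl = 15.78; W sinα = 16.3
Slice 3: Δl = 1.2/cos42.5° = 1.628 m; N'_3 = 15·cos42.5° = 11.1; c'Δl = 17.74; W sinα = 10.1
Σc'Δl = 56.6 kN/m; ΣN' = 87.0 kN/m; ΣW sinα = 31.5 kN/m
Resisting = 56.6 + 87.0·tan35.7° = 56.6 + 62.5 = 119.1 kN/m
FS = 119.1 / 31.5 = 3.780

FS = 3.78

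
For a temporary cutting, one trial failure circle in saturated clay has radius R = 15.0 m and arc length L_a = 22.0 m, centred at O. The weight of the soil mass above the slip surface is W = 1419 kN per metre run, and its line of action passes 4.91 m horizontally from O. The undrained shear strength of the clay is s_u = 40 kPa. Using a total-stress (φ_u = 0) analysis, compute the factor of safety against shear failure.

FS = 1.89

Taking moments about the centre O, the resisting moment is provided by the undrained shear strength acting along the arc:
M_R = s_u·L_a·R = 40·22.00·15.0 = 13200.0 kN·m/m
M_D = W·d = 1419·4.91 = 6967.3 kN·m/m
FS = M_R / M_D = 13200.0 / 6967.3 = 1.895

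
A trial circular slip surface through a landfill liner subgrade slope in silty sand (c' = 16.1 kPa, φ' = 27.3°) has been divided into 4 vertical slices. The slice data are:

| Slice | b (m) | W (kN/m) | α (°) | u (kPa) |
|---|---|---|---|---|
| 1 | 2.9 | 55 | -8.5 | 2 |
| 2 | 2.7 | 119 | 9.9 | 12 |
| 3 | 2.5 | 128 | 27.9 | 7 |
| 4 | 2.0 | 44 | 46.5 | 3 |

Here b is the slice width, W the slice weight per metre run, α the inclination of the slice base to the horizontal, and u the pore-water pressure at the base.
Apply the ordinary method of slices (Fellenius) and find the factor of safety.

Ordinary method of slices: FS = Σ[c'·Δl_i + (W_i cosα_i − u_i·Δl_i)·tanφ'] / Σ W_i sinα_i, with Δl_i = b_i / cosα_i.
Slice 1: Δl = 2.9/cos(-8.5°) = 2.932 m; N'_1 = 55·cos(-8.5°) − 2·2.932 = 48.5; c'Δl = 47.21; W sinα = -8.1
Slice 2: Δl = 2.7/cos9.9° = 2.741 m; N'_2 = 119·cos9.9° − 12·2.741 = 84.3; c'Δl = 44.13; W sinα = 20.5
Slice 3: Δl = 2.5/cos27.9° = 2.829 m; N'_3 = 128·cos27.9° − 7·2.829 = 93.3; c'Δl = 45.54; W sinα = 59.9
Slice 4: Δl = 2.0/cos46.5° = 2.905 m; N'_4 = 44·cos46.5° − 3·2.905 = 21.6; c'Δl = 46.78; W sinα = 31.9
Σc'Δl = 183.7 kN/m; ΣN' = 247.8 kN/m; ΣW sinα = 104.1 kN/m
Resisting = 183.7 + 247.8·tan27.3° = 183.7 + 127.9 = 311.5 kN/m
FS = 311.5 / 104.1 = 2.991

FS = 2.99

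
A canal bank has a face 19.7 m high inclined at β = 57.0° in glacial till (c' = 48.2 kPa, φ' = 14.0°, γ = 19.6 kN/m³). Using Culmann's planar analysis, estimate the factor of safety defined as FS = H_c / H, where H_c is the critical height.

H_c = (4c'/γ) · sinβ cosφ' / [1 − cos(β − φ')]
    = (4·48.2/19.6) · sin57.0°·cos14.0° / [1 − cos43.0°]
    = 9.837 · 0.8138 / 0.2686 = 29.80 m
FS = H_c / H = 29.80 / 19.7 = 1.513

FS = 1.51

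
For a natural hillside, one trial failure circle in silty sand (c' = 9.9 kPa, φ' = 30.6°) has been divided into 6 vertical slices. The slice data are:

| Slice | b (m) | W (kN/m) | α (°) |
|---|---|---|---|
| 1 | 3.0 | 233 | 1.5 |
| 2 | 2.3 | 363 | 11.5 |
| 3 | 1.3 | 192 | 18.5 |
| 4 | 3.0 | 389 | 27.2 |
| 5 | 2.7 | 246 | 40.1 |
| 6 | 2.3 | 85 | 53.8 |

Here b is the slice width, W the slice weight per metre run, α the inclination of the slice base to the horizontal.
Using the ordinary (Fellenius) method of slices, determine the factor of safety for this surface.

FS = 1.79

Ordinary method of slices: FS = Σ[c'·Δl_i + (W_i cosα_i)·tanφ'] / Σ W_i sinα_i, with Δl_i = b_i / cosα_i.
Slice 1: Δl = 3.0/cos1.5° = 3.001 m; N'_1 = 233·cos1.5° = 232.9; c'Δl = 29.71; W sinα = 6.1
Slice 2: Δl = 2.3/cos11.5° = 2.347 m; N'_2 = 363·cos11.5° = 355.7; c'Δl = 23.24; W sinα = 72.4
Slice 3: Δl = 1.3/cos18.5° = 1.371 m; N'_3 = 192·cos18.5° = 182.1; c'Δl = 13.57; W sinα = 60.9
Slice 4: Δl = 3.0/cos27.2° = 3.373 m; N'_4 = 389·cos27.2° = 346.0; c'Δl = 33.39; W sinα = 177.8
Slice 5: Δl = 2.7/cos40.1° = 3.530 m; N'_5 = 246·cos40.1° = 188.2; c'Δl = 34.94; W sinα = 158.5
Slice 6: Δl = 2.3/cos53.8° = 3.894 m; N'_6 = 85·cos53.8° = 50.2; c'Δl = 38.55; W sinα = 68.6
Σc'Δl = 173.4 kN/m; ΣN' = 1355.1 kN/m; ΣW sinα = 544.2 kN/m
Resisting = 173.4 + 1355.1·tan30.6° = 173.4 + 801.4 = 974.8 kN/m
FS = 974.8 / 544.2 = 1.791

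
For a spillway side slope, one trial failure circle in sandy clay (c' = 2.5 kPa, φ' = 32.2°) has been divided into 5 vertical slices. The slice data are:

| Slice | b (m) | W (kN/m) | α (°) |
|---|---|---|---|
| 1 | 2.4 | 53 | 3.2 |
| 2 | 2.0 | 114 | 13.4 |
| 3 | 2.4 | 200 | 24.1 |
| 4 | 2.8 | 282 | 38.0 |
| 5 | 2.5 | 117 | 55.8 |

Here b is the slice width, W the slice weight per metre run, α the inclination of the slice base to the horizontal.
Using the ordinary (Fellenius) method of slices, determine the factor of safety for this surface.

FS = 1.15

Ordinary method of slices: FS = Σ[c'·Δl_i + (W_i cosα_i)·tanφ'] / Σ W_i sinα_i, with Δl_i = b_i / cosα_i.
Slice 1: Δl = 2.4/cos3.2° = 2.404 m; N'_1 = 53·cos3.2° = 52.9; c'Δl = 6.01; W sinα = 3.0
Slice 2: Δl = 2.0/cos13.4° = 2.056 m; N'_2 = 114·cos13.4° = 110.9; c'Δl = 5.14; W sinα = 26.4
Slice 3: Δl = 2.4/cos24.1° = 2.629 m; N'_3 = 200·cos24.1° = 182.6; c'Δl = 6.57; W sinα = 81.7
Slice 4: Δl = 2.8/cos38.0° = 3.553 m; N'_4 = 282·cos38.0° = 222.2; c'Δl = 8.88; W sinα = 173.6
Slice 5: Δl = 2.5/cos55.8° = 4.448 m; N'_5 = 117·cos55.8° = 65.8; c'Δl = 11.12; W sinα = 96.8
Σc'Δl = 37.7 kN/m; ΣN' = 634.4 kN/m; ΣW sinα = 381.4 kN/m
Resisting = 37.7 + 634.4·tan32.2° = 37.7 + 399.5 = 437.2 kN/m
FS = 437.2 / 381.4 = 1.146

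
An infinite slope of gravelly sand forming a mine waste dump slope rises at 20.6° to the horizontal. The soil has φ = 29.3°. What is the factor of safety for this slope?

FS = 1.49

For a dry cohesionless infinite slope the factor of safety is FS = tanφ / tanβ.
FS = tan29.3° / tan20.6° = 0.5612 / 0.3759 = 1.493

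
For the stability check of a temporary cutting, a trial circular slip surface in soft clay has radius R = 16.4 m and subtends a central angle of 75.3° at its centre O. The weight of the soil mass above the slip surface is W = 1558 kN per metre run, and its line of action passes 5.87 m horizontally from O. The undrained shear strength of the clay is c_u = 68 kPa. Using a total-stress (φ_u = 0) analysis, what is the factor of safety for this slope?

FS = 2.63

Taking moments about the centre O, the resisting moment is provided by the undrained shear strength acting along the arc:
Arc length L_a = R·θ = 16.4·(75.3°·π/180) = 16.4·1.3142 = 21.55 m
M_R = c_u·L_a·R = 68·21.55·16.4 = 24036.4 kN·m/m
M_D = W·d = 1558·5.87 = 9145.5 kN·m/m
FS = M_R / M_D = 24036.4 / 9145.5 = 2.628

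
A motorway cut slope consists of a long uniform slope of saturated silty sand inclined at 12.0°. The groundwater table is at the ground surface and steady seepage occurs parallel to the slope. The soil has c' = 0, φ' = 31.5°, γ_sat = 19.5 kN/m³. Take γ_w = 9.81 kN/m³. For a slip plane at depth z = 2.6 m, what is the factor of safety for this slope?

FS = 1.43

With seepage parallel to the slope and the water table at the surface, the effective normal stress on the slip plane uses the buoyant unit weight γ' = γ_sat − γ_w while the driving shear stress uses γ_sat:
FS = [c' + γ' z cos²β tanφ'] / [γ_sat z sinβ cosβ]
(For c' = 0 this reduces to FS = (γ'/γ_sat)·tanφ'/tanβ.)
γ' = 19.5 − 9.81 = 9.69 kN/m³
Numerator = 0.0 + 9.69·2.6·cos²12.0°·tan31.5° = 0.0 + 9.69·2.6·0.9568·0.6128 = 14.772 kPa
Denominator = 19.5·2.6·sin12.0°·cos12.0° = 19.5·2.6·0.2079·0.9781 = 10.311 kPa
FS = 14.772 / 10.311 = 1.433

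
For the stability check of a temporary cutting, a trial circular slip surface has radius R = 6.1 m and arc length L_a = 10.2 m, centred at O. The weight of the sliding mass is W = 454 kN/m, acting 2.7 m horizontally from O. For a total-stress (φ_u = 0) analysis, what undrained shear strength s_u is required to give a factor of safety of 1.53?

FS = s_u·L_a·R / (W·d), so s_u = FS·W·d / (L_a·R).
s_u = 1.53·454·2.7 / (10.20·6.1) = 1875.5 / 62.22 = 30.14 kPa

s_u = 30.1 kPa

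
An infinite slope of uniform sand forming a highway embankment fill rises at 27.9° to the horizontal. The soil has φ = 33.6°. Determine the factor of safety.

FS = 1.25

For a dry cohesionless infinite slope the factor of safety is FS = tanφ / tanβ.
FS = tan33.6° / tan27.9° = 0.6644 / 0.5295 = 1.255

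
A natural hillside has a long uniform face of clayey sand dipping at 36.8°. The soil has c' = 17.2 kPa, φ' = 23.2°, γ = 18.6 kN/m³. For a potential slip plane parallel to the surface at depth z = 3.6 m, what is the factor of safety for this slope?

FS = 1.11

For an infinite slope with a slip plane parallel to the surface (no pore pressure): FS = [c' + γz cos²β tanφ'] / [γz sinβ cosβ].
γz = 18.6·3.6 = 66.96 kN/m²
Numerator = 17.2 + 66.96·cos²36.8°·tan23.2° = 17.2 + 66.96·0.6412·0.4286 = 35.601 kPa
Denominator = 66.96·sin36.8°·cos36.8° = 66.96·0.5990·0.8007 = 32.118 kPa
FS = 35.601 / 32.118 = 1.108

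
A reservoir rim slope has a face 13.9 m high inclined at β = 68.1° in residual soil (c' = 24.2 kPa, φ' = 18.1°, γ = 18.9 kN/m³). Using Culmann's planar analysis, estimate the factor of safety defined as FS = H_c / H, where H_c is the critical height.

FS = 0.91

H_c = (4c'/γ) · sinβ cosφ' / [1 − cos(β − φ')]
    = (4·24.2/18.9) · sin68.1°·cos18.1° / [1 − cos50.0°]
    = 5.122 · 0.8819 / 0.3572 = 12.64 m
FS = H_c / H = 12.64 / 13.9 = 0.910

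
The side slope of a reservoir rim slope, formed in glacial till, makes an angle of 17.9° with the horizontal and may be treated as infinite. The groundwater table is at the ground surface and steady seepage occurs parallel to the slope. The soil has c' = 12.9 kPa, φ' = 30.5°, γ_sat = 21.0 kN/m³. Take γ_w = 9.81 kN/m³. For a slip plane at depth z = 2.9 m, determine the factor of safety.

FS = 1.70

With seepage parallel to the slope and the water table at the surface, the effective normal stress on the slip plane uses the buoyant unit weight γ' = γ_sat − γ_w while the driving shear stress uses γ_sat:
FS = [c' + γ' z cos²β tanφ'] / [γ_sat z sinβ cosβ]
γ' = 21.0 − 9.81 = 11.19 kN/m³
Numerator = 12.9 + 11.19·2.9·cos²17.9°·tan30.5° = 12.9 + 11.19·2.9·0.9055·0.5890 = 30.209 kPa
Denominator = 21.0·2.9·sin17.9°·cos17.9° = 21.0·2.9·0.3074·0.9516 = 17.812 kPa
FS = 30.209 / 17.812 = 1.696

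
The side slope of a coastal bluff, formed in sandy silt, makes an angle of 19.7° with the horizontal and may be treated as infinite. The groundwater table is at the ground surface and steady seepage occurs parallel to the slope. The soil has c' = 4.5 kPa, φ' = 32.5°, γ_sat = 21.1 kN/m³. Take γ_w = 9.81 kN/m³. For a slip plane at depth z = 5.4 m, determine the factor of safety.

FS = 1.08

With seepage parallel to the slope and the water table at the surface, the effective normal stress on the slip plane uses the buoyant unit weight γ' = γ_sat − γ_w while the driving shear stress uses γ_sat:
FS = [c' + γ' z cos²β tanφ'] / [γ_sat z sinβ cosβ]
γ' = 21.1 − 9.81 = 11.29 kN/m³
Numerator = 4.5 + 11.29·5.4·cos²19.7°·tan32.5° = 4.5 + 11.29·5.4·0.8864·0.6371 = 38.926 kPa
Denominator = 21.1·5.4·sin19.7°·cos19.7° = 21.1·5.4·0.3371·0.9415 = 36.161 kPa
FS = 38.926 / 36.161 = 1.076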